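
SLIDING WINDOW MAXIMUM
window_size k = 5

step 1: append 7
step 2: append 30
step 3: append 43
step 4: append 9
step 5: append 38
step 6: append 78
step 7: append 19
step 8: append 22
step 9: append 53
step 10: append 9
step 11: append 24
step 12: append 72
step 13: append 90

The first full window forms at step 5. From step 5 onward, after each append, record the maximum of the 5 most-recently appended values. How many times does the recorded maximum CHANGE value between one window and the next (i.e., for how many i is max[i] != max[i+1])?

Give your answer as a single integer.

Answer: 4

Derivation:
step 1: append 7 -> window=[7] (not full yet)
step 2: append 30 -> window=[7, 30] (not full yet)
step 3: append 43 -> window=[7, 30, 43] (not full yet)
step 4: append 9 -> window=[7, 30, 43, 9] (not full yet)
step 5: append 38 -> window=[7, 30, 43, 9, 38] -> max=43
step 6: append 78 -> window=[30, 43, 9, 38, 78] -> max=78
step 7: append 19 -> window=[43, 9, 38, 78, 19] -> max=78
step 8: append 22 -> window=[9, 38, 78, 19, 22] -> max=78
step 9: append 53 -> window=[38, 78, 19, 22, 53] -> max=78
step 10: append 9 -> window=[78, 19, 22, 53, 9] -> max=78
step 11: append 24 -> window=[19, 22, 53, 9, 24] -> max=53
step 12: append 72 -> window=[22, 53, 9, 24, 72] -> max=72
step 13: append 90 -> window=[53, 9, 24, 72, 90] -> max=90
Recorded maximums: 43 78 78 78 78 78 53 72 90
Changes between consecutive maximums: 4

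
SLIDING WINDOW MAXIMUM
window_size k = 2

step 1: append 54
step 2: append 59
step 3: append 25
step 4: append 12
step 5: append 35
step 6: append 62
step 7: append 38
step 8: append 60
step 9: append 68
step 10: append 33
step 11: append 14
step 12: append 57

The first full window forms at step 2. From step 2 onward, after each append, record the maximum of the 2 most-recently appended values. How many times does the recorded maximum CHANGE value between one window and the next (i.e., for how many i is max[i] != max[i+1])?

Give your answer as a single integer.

step 1: append 54 -> window=[54] (not full yet)
step 2: append 59 -> window=[54, 59] -> max=59
step 3: append 25 -> window=[59, 25] -> max=59
step 4: append 12 -> window=[25, 12] -> max=25
step 5: append 35 -> window=[12, 35] -> max=35
step 6: append 62 -> window=[35, 62] -> max=62
step 7: append 38 -> window=[62, 38] -> max=62
step 8: append 60 -> window=[38, 60] -> max=60
step 9: append 68 -> window=[60, 68] -> max=68
step 10: append 33 -> window=[68, 33] -> max=68
step 11: append 14 -> window=[33, 14] -> max=33
step 12: append 57 -> window=[14, 57] -> max=57
Recorded maximums: 59 59 25 35 62 62 60 68 68 33 57
Changes between consecutive maximums: 7

Answer: 7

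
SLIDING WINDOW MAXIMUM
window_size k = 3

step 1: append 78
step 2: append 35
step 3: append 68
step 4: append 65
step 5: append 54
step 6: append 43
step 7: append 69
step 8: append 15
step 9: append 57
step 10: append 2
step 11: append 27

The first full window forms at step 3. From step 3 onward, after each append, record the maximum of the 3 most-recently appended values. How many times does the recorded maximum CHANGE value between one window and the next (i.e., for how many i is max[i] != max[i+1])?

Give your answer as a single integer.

Answer: 4

Derivation:
step 1: append 78 -> window=[78] (not full yet)
step 2: append 35 -> window=[78, 35] (not full yet)
step 3: append 68 -> window=[78, 35, 68] -> max=78
step 4: append 65 -> window=[35, 68, 65] -> max=68
step 5: append 54 -> window=[68, 65, 54] -> max=68
step 6: append 43 -> window=[65, 54, 43] -> max=65
step 7: append 69 -> window=[54, 43, 69] -> max=69
step 8: append 15 -> window=[43, 69, 15] -> max=69
step 9: append 57 -> window=[69, 15, 57] -> max=69
step 10: append 2 -> window=[15, 57, 2] -> max=57
step 11: append 27 -> window=[57, 2, 27] -> max=57
Recorded maximums: 78 68 68 65 69 69 69 57 57
Changes between consecutive maximums: 4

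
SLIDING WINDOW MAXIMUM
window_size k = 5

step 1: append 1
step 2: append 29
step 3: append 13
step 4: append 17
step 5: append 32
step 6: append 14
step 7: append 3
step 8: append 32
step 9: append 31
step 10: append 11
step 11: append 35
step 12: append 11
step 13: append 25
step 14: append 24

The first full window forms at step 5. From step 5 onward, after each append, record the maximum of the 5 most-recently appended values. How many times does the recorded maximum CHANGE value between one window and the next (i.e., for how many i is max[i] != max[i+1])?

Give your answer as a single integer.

step 1: append 1 -> window=[1] (not full yet)
step 2: append 29 -> window=[1, 29] (not full yet)
step 3: append 13 -> window=[1, 29, 13] (not full yet)
step 4: append 17 -> window=[1, 29, 13, 17] (not full yet)
step 5: append 32 -> window=[1, 29, 13, 17, 32] -> max=32
step 6: append 14 -> window=[29, 13, 17, 32, 14] -> max=32
step 7: append 3 -> window=[13, 17, 32, 14, 3] -> max=32
step 8: append 32 -> window=[17, 32, 14, 3, 32] -> max=32
step 9: append 31 -> window=[32, 14, 3, 32, 31] -> max=32
step 10: append 11 -> window=[14, 3, 32, 31, 11] -> max=32
step 11: append 35 -> window=[3, 32, 31, 11, 35] -> max=35
step 12: append 11 -> window=[32, 31, 11, 35, 11] -> max=35
step 13: append 25 -> window=[31, 11, 35, 11, 25] -> max=35
step 14: append 24 -> window=[11, 35, 11, 25, 24] -> max=35
Recorded maximums: 32 32 32 32 32 32 35 35 35 35
Changes between consecutive maximums: 1

Answer: 1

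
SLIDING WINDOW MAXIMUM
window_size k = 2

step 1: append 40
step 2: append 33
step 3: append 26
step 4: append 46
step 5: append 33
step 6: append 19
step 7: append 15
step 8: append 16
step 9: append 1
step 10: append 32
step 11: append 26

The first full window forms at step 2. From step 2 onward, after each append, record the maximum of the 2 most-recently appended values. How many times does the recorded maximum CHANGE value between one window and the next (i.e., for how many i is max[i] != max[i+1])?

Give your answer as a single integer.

Answer: 6

Derivation:
step 1: append 40 -> window=[40] (not full yet)
step 2: append 33 -> window=[40, 33] -> max=40
step 3: append 26 -> window=[33, 26] -> max=33
step 4: append 46 -> window=[26, 46] -> max=46
step 5: append 33 -> window=[46, 33] -> max=46
step 6: append 19 -> window=[33, 19] -> max=33
step 7: append 15 -> window=[19, 15] -> max=19
step 8: append 16 -> window=[15, 16] -> max=16
step 9: append 1 -> window=[16, 1] -> max=16
step 10: append 32 -> window=[1, 32] -> max=32
step 11: append 26 -> window=[32, 26] -> max=32
Recorded maximums: 40 33 46 46 33 19 16 16 32 32
Changes between consecutive maximums: 6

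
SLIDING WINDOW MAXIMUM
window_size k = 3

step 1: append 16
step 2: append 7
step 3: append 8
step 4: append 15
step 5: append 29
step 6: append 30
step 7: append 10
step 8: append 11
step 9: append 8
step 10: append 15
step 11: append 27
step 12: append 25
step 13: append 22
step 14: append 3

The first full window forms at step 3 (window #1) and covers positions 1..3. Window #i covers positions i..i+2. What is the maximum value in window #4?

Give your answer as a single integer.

step 1: append 16 -> window=[16] (not full yet)
step 2: append 7 -> window=[16, 7] (not full yet)
step 3: append 8 -> window=[16, 7, 8] -> max=16
step 4: append 15 -> window=[7, 8, 15] -> max=15
step 5: append 29 -> window=[8, 15, 29] -> max=29
step 6: append 30 -> window=[15, 29, 30] -> max=30
Window #4 max = 30

Answer: 30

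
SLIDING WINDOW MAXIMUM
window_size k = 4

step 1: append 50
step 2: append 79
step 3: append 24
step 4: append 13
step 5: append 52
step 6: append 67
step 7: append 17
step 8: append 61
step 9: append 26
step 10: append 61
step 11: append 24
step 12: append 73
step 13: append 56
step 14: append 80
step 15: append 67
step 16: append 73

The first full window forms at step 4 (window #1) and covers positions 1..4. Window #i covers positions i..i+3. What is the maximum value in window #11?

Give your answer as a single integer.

step 1: append 50 -> window=[50] (not full yet)
step 2: append 79 -> window=[50, 79] (not full yet)
step 3: append 24 -> window=[50, 79, 24] (not full yet)
step 4: append 13 -> window=[50, 79, 24, 13] -> max=79
step 5: append 52 -> window=[79, 24, 13, 52] -> max=79
step 6: append 67 -> window=[24, 13, 52, 67] -> max=67
step 7: append 17 -> window=[13, 52, 67, 17] -> max=67
step 8: append 61 -> window=[52, 67, 17, 61] -> max=67
step 9: append 26 -> window=[67, 17, 61, 26] -> max=67
step 10: append 61 -> window=[17, 61, 26, 61] -> max=61
step 11: append 24 -> window=[61, 26, 61, 24] -> max=61
step 12: append 73 -> window=[26, 61, 24, 73] -> max=73
step 13: append 56 -> window=[61, 24, 73, 56] -> max=73
step 14: append 80 -> window=[24, 73, 56, 80] -> max=80
Window #11 max = 80

Answer: 80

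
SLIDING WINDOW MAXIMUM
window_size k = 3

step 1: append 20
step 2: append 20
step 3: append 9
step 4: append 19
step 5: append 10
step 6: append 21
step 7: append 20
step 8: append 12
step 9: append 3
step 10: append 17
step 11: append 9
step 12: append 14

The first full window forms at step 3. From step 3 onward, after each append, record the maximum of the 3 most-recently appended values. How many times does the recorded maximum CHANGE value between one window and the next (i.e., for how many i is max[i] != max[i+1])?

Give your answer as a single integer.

Answer: 4

Derivation:
step 1: append 20 -> window=[20] (not full yet)
step 2: append 20 -> window=[20, 20] (not full yet)
step 3: append 9 -> window=[20, 20, 9] -> max=20
step 4: append 19 -> window=[20, 9, 19] -> max=20
step 5: append 10 -> window=[9, 19, 10] -> max=19
step 6: append 21 -> window=[19, 10, 21] -> max=21
step 7: append 20 -> window=[10, 21, 20] -> max=21
step 8: append 12 -> window=[21, 20, 12] -> max=21
step 9: append 3 -> window=[20, 12, 3] -> max=20
step 10: append 17 -> window=[12, 3, 17] -> max=17
step 11: append 9 -> window=[3, 17, 9] -> max=17
step 12: append 14 -> window=[17, 9, 14] -> max=17
Recorded maximums: 20 20 19 21 21 21 20 17 17 17
Changes between consecutive maximums: 4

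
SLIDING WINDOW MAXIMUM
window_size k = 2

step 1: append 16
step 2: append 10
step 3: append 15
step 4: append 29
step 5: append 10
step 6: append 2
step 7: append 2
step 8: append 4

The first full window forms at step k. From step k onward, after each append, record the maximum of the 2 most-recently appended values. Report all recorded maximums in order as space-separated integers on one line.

Answer: 16 15 29 29 10 2 4

Derivation:
step 1: append 16 -> window=[16] (not full yet)
step 2: append 10 -> window=[16, 10] -> max=16
step 3: append 15 -> window=[10, 15] -> max=15
step 4: append 29 -> window=[15, 29] -> max=29
step 5: append 10 -> window=[29, 10] -> max=29
step 6: append 2 -> window=[10, 2] -> max=10
step 7: append 2 -> window=[2, 2] -> max=2
step 8: append 4 -> window=[2, 4] -> max=4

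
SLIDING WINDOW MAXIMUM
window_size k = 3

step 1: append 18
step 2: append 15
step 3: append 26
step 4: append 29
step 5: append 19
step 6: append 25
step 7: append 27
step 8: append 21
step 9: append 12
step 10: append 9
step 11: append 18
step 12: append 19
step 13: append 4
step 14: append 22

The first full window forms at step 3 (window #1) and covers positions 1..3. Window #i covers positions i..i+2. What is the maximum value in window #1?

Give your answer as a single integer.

step 1: append 18 -> window=[18] (not full yet)
step 2: append 15 -> window=[18, 15] (not full yet)
step 3: append 26 -> window=[18, 15, 26] -> max=26
Window #1 max = 26

Answer: 26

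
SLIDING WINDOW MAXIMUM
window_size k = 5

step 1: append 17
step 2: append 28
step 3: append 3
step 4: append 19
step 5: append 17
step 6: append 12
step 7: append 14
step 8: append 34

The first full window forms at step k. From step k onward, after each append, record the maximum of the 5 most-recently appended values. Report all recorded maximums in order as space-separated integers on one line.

step 1: append 17 -> window=[17] (not full yet)
step 2: append 28 -> window=[17, 28] (not full yet)
step 3: append 3 -> window=[17, 28, 3] (not full yet)
step 4: append 19 -> window=[17, 28, 3, 19] (not full yet)
step 5: append 17 -> window=[17, 28, 3, 19, 17] -> max=28
step 6: append 12 -> window=[28, 3, 19, 17, 12] -> max=28
step 7: append 14 -> window=[3, 19, 17, 12, 14] -> max=19
step 8: append 34 -> window=[19, 17, 12, 14, 34] -> max=34

Answer: 28 28 19 34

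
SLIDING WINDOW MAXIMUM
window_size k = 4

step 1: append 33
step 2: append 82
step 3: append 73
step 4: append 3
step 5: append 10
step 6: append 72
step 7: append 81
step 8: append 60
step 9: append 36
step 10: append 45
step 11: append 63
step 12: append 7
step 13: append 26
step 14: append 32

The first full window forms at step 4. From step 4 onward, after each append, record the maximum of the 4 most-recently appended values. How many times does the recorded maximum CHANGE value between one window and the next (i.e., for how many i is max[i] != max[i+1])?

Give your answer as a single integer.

Answer: 3

Derivation:
step 1: append 33 -> window=[33] (not full yet)
step 2: append 82 -> window=[33, 82] (not full yet)
step 3: append 73 -> window=[33, 82, 73] (not full yet)
step 4: append 3 -> window=[33, 82, 73, 3] -> max=82
step 5: append 10 -> window=[82, 73, 3, 10] -> max=82
step 6: append 72 -> window=[73, 3, 10, 72] -> max=73
step 7: append 81 -> window=[3, 10, 72, 81] -> max=81
step 8: append 60 -> window=[10, 72, 81, 60] -> max=81
step 9: append 36 -> window=[72, 81, 60, 36] -> max=81
step 10: append 45 -> window=[81, 60, 36, 45] -> max=81
step 11: append 63 -> window=[60, 36, 45, 63] -> max=63
step 12: append 7 -> window=[36, 45, 63, 7] -> max=63
step 13: append 26 -> window=[45, 63, 7, 26] -> max=63
step 14: append 32 -> window=[63, 7, 26, 32] -> max=63
Recorded maximums: 82 82 73 81 81 81 81 63 63 63 63
Changes between consecutive maximums: 3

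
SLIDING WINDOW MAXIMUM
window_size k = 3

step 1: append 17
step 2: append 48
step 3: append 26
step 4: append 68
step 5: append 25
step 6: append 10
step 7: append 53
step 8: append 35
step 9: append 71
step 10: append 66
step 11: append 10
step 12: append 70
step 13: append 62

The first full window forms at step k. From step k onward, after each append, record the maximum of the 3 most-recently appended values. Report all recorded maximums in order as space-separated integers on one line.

Answer: 48 68 68 68 53 53 71 71 71 70 70

Derivation:
step 1: append 17 -> window=[17] (not full yet)
step 2: append 48 -> window=[17, 48] (not full yet)
step 3: append 26 -> window=[17, 48, 26] -> max=48
step 4: append 68 -> window=[48, 26, 68] -> max=68
step 5: append 25 -> window=[26, 68, 25] -> max=68
step 6: append 10 -> window=[68, 25, 10] -> max=68
step 7: append 53 -> window=[25, 10, 53] -> max=53
step 8: append 35 -> window=[10, 53, 35] -> max=53
step 9: append 71 -> window=[53, 35, 71] -> max=71
step 10: append 66 -> window=[35, 71, 66] -> max=71
step 11: append 10 -> window=[71, 66, 10] -> max=71
step 12: append 70 -> window=[66, 10, 70] -> max=70
step 13: append 62 -> window=[10, 70, 62] -> max=70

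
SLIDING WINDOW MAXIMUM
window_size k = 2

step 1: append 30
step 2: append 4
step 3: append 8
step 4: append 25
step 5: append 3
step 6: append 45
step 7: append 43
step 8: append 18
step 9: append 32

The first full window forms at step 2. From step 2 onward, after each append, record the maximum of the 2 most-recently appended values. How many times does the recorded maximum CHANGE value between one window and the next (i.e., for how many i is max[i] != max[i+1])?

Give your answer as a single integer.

step 1: append 30 -> window=[30] (not full yet)
step 2: append 4 -> window=[30, 4] -> max=30
step 3: append 8 -> window=[4, 8] -> max=8
step 4: append 25 -> window=[8, 25] -> max=25
step 5: append 3 -> window=[25, 3] -> max=25
step 6: append 45 -> window=[3, 45] -> max=45
step 7: append 43 -> window=[45, 43] -> max=45
step 8: append 18 -> window=[43, 18] -> max=43
step 9: append 32 -> window=[18, 32] -> max=32
Recorded maximums: 30 8 25 25 45 45 43 32
Changes between consecutive maximums: 5

Answer: 5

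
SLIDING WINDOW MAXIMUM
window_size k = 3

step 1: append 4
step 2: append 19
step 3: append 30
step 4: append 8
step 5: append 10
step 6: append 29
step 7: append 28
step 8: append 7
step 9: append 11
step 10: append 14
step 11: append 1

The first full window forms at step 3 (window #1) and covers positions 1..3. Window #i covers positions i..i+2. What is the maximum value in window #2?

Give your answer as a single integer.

Answer: 30

Derivation:
step 1: append 4 -> window=[4] (not full yet)
step 2: append 19 -> window=[4, 19] (not full yet)
step 3: append 30 -> window=[4, 19, 30] -> max=30
step 4: append 8 -> window=[19, 30, 8] -> max=30
Window #2 max = 30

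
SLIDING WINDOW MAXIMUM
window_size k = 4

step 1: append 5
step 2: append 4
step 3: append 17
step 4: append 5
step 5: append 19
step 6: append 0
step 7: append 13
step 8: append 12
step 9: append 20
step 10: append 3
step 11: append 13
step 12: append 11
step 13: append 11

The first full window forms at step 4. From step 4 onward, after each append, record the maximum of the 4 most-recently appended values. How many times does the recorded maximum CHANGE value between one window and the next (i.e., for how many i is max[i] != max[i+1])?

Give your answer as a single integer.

Answer: 3

Derivation:
step 1: append 5 -> window=[5] (not full yet)
step 2: append 4 -> window=[5, 4] (not full yet)
step 3: append 17 -> window=[5, 4, 17] (not full yet)
step 4: append 5 -> window=[5, 4, 17, 5] -> max=17
step 5: append 19 -> window=[4, 17, 5, 19] -> max=19
step 6: append 0 -> window=[17, 5, 19, 0] -> max=19
step 7: append 13 -> window=[5, 19, 0, 13] -> max=19
step 8: append 12 -> window=[19, 0, 13, 12] -> max=19
step 9: append 20 -> window=[0, 13, 12, 20] -> max=20
step 10: append 3 -> window=[13, 12, 20, 3] -> max=20
step 11: append 13 -> window=[12, 20, 3, 13] -> max=20
step 12: append 11 -> window=[20, 3, 13, 11] -> max=20
step 13: append 11 -> window=[3, 13, 11, 11] -> max=13
Recorded maximums: 17 19 19 19 19 20 20 20 20 13
Changes between consecutive maximums: 3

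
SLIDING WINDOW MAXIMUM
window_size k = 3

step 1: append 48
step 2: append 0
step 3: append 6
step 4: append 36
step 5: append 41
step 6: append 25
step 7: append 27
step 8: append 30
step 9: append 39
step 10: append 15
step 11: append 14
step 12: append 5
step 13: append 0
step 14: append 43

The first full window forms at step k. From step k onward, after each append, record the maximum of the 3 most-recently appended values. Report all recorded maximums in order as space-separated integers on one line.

Answer: 48 36 41 41 41 30 39 39 39 15 14 43

Derivation:
step 1: append 48 -> window=[48] (not full yet)
step 2: append 0 -> window=[48, 0] (not full yet)
step 3: append 6 -> window=[48, 0, 6] -> max=48
step 4: append 36 -> window=[0, 6, 36] -> max=36
step 5: append 41 -> window=[6, 36, 41] -> max=41
step 6: append 25 -> window=[36, 41, 25] -> max=41
step 7: append 27 -> window=[41, 25, 27] -> max=41
step 8: append 30 -> window=[25, 27, 30] -> max=30
step 9: append 39 -> window=[27, 30, 39] -> max=39
step 10: append 15 -> window=[30, 39, 15] -> max=39
step 11: append 14 -> window=[39, 15, 14] -> max=39
step 12: append 5 -> window=[15, 14, 5] -> max=15
step 13: append 0 -> window=[14, 5, 0] -> max=14
step 14: append 43 -> window=[5, 0, 43] -> max=43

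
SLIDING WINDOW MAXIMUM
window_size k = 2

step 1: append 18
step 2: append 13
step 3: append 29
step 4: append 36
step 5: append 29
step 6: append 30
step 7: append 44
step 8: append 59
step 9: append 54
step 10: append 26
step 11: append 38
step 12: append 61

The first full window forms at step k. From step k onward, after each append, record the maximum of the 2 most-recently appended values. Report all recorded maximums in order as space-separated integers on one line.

step 1: append 18 -> window=[18] (not full yet)
step 2: append 13 -> window=[18, 13] -> max=18
step 3: append 29 -> window=[13, 29] -> max=29
step 4: append 36 -> window=[29, 36] -> max=36
step 5: append 29 -> window=[36, 29] -> max=36
step 6: append 30 -> window=[29, 30] -> max=30
step 7: append 44 -> window=[30, 44] -> max=44
step 8: append 59 -> window=[44, 59] -> max=59
step 9: append 54 -> window=[59, 54] -> max=59
step 10: append 26 -> window=[54, 26] -> max=54
step 11: append 38 -> window=[26, 38] -> max=38
step 12: append 61 -> window=[38, 61] -> max=61

Answer: 18 29 36 36 30 44 59 59 54 38 61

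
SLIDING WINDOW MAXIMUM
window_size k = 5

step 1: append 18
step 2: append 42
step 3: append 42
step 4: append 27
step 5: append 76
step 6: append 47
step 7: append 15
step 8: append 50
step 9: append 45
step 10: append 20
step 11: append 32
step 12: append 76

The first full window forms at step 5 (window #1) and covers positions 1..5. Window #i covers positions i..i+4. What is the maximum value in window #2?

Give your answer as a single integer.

Answer: 76

Derivation:
step 1: append 18 -> window=[18] (not full yet)
step 2: append 42 -> window=[18, 42] (not full yet)
step 3: append 42 -> window=[18, 42, 42] (not full yet)
step 4: append 27 -> window=[18, 42, 42, 27] (not full yet)
step 5: append 76 -> window=[18, 42, 42, 27, 76] -> max=76
step 6: append 47 -> window=[42, 42, 27, 76, 47] -> max=76
Window #2 max = 76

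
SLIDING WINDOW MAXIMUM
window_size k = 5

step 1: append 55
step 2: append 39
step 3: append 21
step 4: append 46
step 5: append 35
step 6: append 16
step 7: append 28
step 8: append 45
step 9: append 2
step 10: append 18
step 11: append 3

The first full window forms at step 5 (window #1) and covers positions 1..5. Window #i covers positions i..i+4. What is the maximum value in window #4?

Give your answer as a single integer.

step 1: append 55 -> window=[55] (not full yet)
step 2: append 39 -> window=[55, 39] (not full yet)
step 3: append 21 -> window=[55, 39, 21] (not full yet)
step 4: append 46 -> window=[55, 39, 21, 46] (not full yet)
step 5: append 35 -> window=[55, 39, 21, 46, 35] -> max=55
step 6: append 16 -> window=[39, 21, 46, 35, 16] -> max=46
step 7: append 28 -> window=[21, 46, 35, 16, 28] -> max=46
step 8: append 45 -> window=[46, 35, 16, 28, 45] -> max=46
Window #4 max = 46

Answer: 46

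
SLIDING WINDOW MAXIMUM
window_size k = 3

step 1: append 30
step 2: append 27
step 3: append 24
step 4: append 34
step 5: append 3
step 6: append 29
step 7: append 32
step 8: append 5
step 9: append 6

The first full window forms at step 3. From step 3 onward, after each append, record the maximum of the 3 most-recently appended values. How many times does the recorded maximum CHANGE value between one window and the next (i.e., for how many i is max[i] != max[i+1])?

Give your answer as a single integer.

step 1: append 30 -> window=[30] (not full yet)
step 2: append 27 -> window=[30, 27] (not full yet)
step 3: append 24 -> window=[30, 27, 24] -> max=30
step 4: append 34 -> window=[27, 24, 34] -> max=34
step 5: append 3 -> window=[24, 34, 3] -> max=34
step 6: append 29 -> window=[34, 3, 29] -> max=34
step 7: append 32 -> window=[3, 29, 32] -> max=32
step 8: append 5 -> window=[29, 32, 5] -> max=32
step 9: append 6 -> window=[32, 5, 6] -> max=32
Recorded maximums: 30 34 34 34 32 32 32
Changes between consecutive maximums: 2

Answer: 2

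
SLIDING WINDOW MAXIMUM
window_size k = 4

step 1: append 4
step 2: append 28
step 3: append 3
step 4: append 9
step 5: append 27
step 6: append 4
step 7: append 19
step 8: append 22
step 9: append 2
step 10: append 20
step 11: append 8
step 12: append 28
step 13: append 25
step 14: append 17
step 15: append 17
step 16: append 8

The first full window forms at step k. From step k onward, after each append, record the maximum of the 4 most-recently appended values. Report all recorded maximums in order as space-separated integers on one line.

Answer: 28 28 27 27 27 22 22 22 28 28 28 28 25

Derivation:
step 1: append 4 -> window=[4] (not full yet)
step 2: append 28 -> window=[4, 28] (not full yet)
step 3: append 3 -> window=[4, 28, 3] (not full yet)
step 4: append 9 -> window=[4, 28, 3, 9] -> max=28
step 5: append 27 -> window=[28, 3, 9, 27] -> max=28
step 6: append 4 -> window=[3, 9, 27, 4] -> max=27
step 7: append 19 -> window=[9, 27, 4, 19] -> max=27
step 8: append 22 -> window=[27, 4, 19, 22] -> max=27
step 9: append 2 -> window=[4, 19, 22, 2] -> max=22
step 10: append 20 -> window=[19, 22, 2, 20] -> max=22
step 11: append 8 -> window=[22, 2, 20, 8] -> max=22
step 12: append 28 -> window=[2, 20, 8, 28] -> max=28
step 13: append 25 -> window=[20, 8, 28, 25] -> max=28
step 14: append 17 -> window=[8, 28, 25, 17] -> max=28
step 15: append 17 -> window=[28, 25, 17, 17] -> max=28
step 16: append 8 -> window=[25, 17, 17, 8] -> max=25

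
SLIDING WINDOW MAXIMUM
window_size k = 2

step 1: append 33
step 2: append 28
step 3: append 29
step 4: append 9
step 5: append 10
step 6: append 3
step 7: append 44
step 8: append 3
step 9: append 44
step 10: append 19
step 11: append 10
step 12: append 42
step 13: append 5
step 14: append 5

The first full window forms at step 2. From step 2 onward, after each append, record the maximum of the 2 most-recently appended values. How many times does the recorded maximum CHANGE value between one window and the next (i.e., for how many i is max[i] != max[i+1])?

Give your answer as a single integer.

step 1: append 33 -> window=[33] (not full yet)
step 2: append 28 -> window=[33, 28] -> max=33
step 3: append 29 -> window=[28, 29] -> max=29
step 4: append 9 -> window=[29, 9] -> max=29
step 5: append 10 -> window=[9, 10] -> max=10
step 6: append 3 -> window=[10, 3] -> max=10
step 7: append 44 -> window=[3, 44] -> max=44
step 8: append 3 -> window=[44, 3] -> max=44
step 9: append 44 -> window=[3, 44] -> max=44
step 10: append 19 -> window=[44, 19] -> max=44
step 11: append 10 -> window=[19, 10] -> max=19
step 12: append 42 -> window=[10, 42] -> max=42
step 13: append 5 -> window=[42, 5] -> max=42
step 14: append 5 -> window=[5, 5] -> max=5
Recorded maximums: 33 29 29 10 10 44 44 44 44 19 42 42 5
Changes between consecutive maximums: 6

Answer: 6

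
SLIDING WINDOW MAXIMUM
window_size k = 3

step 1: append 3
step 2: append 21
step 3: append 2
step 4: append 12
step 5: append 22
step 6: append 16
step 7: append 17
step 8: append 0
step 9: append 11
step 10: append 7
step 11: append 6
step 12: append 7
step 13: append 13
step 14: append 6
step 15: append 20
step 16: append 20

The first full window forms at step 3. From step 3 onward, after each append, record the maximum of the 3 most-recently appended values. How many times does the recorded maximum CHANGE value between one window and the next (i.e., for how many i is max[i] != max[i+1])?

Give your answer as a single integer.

Answer: 6

Derivation:
step 1: append 3 -> window=[3] (not full yet)
step 2: append 21 -> window=[3, 21] (not full yet)
step 3: append 2 -> window=[3, 21, 2] -> max=21
step 4: append 12 -> window=[21, 2, 12] -> max=21
step 5: append 22 -> window=[2, 12, 22] -> max=22
step 6: append 16 -> window=[12, 22, 16] -> max=22
step 7: append 17 -> window=[22, 16, 17] -> max=22
step 8: append 0 -> window=[16, 17, 0] -> max=17
step 9: append 11 -> window=[17, 0, 11] -> max=17
step 10: append 7 -> window=[0, 11, 7] -> max=11
step 11: append 6 -> window=[11, 7, 6] -> max=11
step 12: append 7 -> window=[7, 6, 7] -> max=7
step 13: append 13 -> window=[6, 7, 13] -> max=13
step 14: append 6 -> window=[7, 13, 6] -> max=13
step 15: append 20 -> window=[13, 6, 20] -> max=20
step 16: append 20 -> window=[6, 20, 20] -> max=20
Recorded maximums: 21 21 22 22 22 17 17 11 11 7 13 13 20 20
Changes between consecutive maximums: 6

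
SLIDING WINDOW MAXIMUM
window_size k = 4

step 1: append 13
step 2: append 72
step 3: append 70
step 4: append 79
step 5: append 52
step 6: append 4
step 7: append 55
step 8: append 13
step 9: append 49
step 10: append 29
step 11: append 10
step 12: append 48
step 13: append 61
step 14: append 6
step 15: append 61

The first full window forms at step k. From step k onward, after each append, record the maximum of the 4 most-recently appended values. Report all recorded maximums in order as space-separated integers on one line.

step 1: append 13 -> window=[13] (not full yet)
step 2: append 72 -> window=[13, 72] (not full yet)
step 3: append 70 -> window=[13, 72, 70] (not full yet)
step 4: append 79 -> window=[13, 72, 70, 79] -> max=79
step 5: append 52 -> window=[72, 70, 79, 52] -> max=79
step 6: append 4 -> window=[70, 79, 52, 4] -> max=79
step 7: append 55 -> window=[79, 52, 4, 55] -> max=79
step 8: append 13 -> window=[52, 4, 55, 13] -> max=55
step 9: append 49 -> window=[4, 55, 13, 49] -> max=55
step 10: append 29 -> window=[55, 13, 49, 29] -> max=55
step 11: append 10 -> window=[13, 49, 29, 10] -> max=49
step 12: append 48 -> window=[49, 29, 10, 48] -> max=49
step 13: append 61 -> window=[29, 10, 48, 61] -> max=61
step 14: append 6 -> window=[10, 48, 61, 6] -> max=61
step 15: append 61 -> window=[48, 61, 6, 61] -> max=61

Answer: 79 79 79 79 55 55 55 49 49 61 61 61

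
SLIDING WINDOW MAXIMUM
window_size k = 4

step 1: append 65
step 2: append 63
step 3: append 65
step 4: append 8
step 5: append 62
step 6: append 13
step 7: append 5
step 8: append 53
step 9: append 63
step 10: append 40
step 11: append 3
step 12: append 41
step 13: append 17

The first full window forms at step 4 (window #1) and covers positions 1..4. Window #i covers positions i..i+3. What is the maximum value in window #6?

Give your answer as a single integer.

Answer: 63

Derivation:
step 1: append 65 -> window=[65] (not full yet)
step 2: append 63 -> window=[65, 63] (not full yet)
step 3: append 65 -> window=[65, 63, 65] (not full yet)
step 4: append 8 -> window=[65, 63, 65, 8] -> max=65
step 5: append 62 -> window=[63, 65, 8, 62] -> max=65
step 6: append 13 -> window=[65, 8, 62, 13] -> max=65
step 7: append 5 -> window=[8, 62, 13, 5] -> max=62
step 8: append 53 -> window=[62, 13, 5, 53] -> max=62
step 9: append 63 -> window=[13, 5, 53, 63] -> max=63
Window #6 max = 63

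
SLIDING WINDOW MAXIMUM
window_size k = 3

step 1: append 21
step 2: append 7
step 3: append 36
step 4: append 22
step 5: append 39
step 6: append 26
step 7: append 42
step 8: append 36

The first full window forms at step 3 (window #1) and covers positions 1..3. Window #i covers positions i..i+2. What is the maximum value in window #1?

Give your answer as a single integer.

Answer: 36

Derivation:
step 1: append 21 -> window=[21] (not full yet)
step 2: append 7 -> window=[21, 7] (not full yet)
step 3: append 36 -> window=[21, 7, 36] -> max=36
Window #1 max = 36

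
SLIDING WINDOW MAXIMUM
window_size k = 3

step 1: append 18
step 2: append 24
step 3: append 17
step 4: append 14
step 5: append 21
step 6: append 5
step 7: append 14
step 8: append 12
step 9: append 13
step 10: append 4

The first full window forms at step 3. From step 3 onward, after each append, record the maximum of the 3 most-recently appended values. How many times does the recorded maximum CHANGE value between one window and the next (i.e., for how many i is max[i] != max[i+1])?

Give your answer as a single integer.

Answer: 3

Derivation:
step 1: append 18 -> window=[18] (not full yet)
step 2: append 24 -> window=[18, 24] (not full yet)
step 3: append 17 -> window=[18, 24, 17] -> max=24
step 4: append 14 -> window=[24, 17, 14] -> max=24
step 5: append 21 -> window=[17, 14, 21] -> max=21
step 6: append 5 -> window=[14, 21, 5] -> max=21
step 7: append 14 -> window=[21, 5, 14] -> max=21
step 8: append 12 -> window=[5, 14, 12] -> max=14
step 9: append 13 -> window=[14, 12, 13] -> max=14
step 10: append 4 -> window=[12, 13, 4] -> max=13
Recorded maximums: 24 24 21 21 21 14 14 13
Changes between consecutive maximums: 3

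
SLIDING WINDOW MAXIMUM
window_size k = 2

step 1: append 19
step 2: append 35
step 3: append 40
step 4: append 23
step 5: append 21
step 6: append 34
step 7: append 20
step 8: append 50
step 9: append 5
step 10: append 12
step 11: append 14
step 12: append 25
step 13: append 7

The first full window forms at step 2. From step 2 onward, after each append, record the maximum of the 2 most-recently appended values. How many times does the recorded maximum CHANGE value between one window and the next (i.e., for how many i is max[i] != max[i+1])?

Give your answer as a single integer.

step 1: append 19 -> window=[19] (not full yet)
step 2: append 35 -> window=[19, 35] -> max=35
step 3: append 40 -> window=[35, 40] -> max=40
step 4: append 23 -> window=[40, 23] -> max=40
step 5: append 21 -> window=[23, 21] -> max=23
step 6: append 34 -> window=[21, 34] -> max=34
step 7: append 20 -> window=[34, 20] -> max=34
step 8: append 50 -> window=[20, 50] -> max=50
step 9: append 5 -> window=[50, 5] -> max=50
step 10: append 12 -> window=[5, 12] -> max=12
step 11: append 14 -> window=[12, 14] -> max=14
step 12: append 25 -> window=[14, 25] -> max=25
step 13: append 7 -> window=[25, 7] -> max=25
Recorded maximums: 35 40 40 23 34 34 50 50 12 14 25 25
Changes between consecutive maximums: 7

Answer: 7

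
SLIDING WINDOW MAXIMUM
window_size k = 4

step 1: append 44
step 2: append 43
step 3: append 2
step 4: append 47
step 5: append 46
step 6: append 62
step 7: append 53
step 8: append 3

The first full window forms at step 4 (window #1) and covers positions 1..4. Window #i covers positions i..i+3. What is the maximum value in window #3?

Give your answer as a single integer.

step 1: append 44 -> window=[44] (not full yet)
step 2: append 43 -> window=[44, 43] (not full yet)
step 3: append 2 -> window=[44, 43, 2] (not full yet)
step 4: append 47 -> window=[44, 43, 2, 47] -> max=47
step 5: append 46 -> window=[43, 2, 47, 46] -> max=47
step 6: append 62 -> window=[2, 47, 46, 62] -> max=62
Window #3 max = 62

Answer: 62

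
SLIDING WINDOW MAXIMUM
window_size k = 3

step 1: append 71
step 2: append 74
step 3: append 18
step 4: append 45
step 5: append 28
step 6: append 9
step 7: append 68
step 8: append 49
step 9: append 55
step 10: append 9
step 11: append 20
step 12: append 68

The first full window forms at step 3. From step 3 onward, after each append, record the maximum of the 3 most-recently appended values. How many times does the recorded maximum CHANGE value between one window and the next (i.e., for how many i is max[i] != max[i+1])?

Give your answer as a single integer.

Answer: 4

Derivation:
step 1: append 71 -> window=[71] (not full yet)
step 2: append 74 -> window=[71, 74] (not full yet)
step 3: append 18 -> window=[71, 74, 18] -> max=74
step 4: append 45 -> window=[74, 18, 45] -> max=74
step 5: append 28 -> window=[18, 45, 28] -> max=45
step 6: append 9 -> window=[45, 28, 9] -> max=45
step 7: append 68 -> window=[28, 9, 68] -> max=68
step 8: append 49 -> window=[9, 68, 49] -> max=68
step 9: append 55 -> window=[68, 49, 55] -> max=68
step 10: append 9 -> window=[49, 55, 9] -> max=55
step 11: append 20 -> window=[55, 9, 20] -> max=55
step 12: append 68 -> window=[9, 20, 68] -> max=68
Recorded maximums: 74 74 45 45 68 68 68 55 55 68
Changes between consecutive maximums: 4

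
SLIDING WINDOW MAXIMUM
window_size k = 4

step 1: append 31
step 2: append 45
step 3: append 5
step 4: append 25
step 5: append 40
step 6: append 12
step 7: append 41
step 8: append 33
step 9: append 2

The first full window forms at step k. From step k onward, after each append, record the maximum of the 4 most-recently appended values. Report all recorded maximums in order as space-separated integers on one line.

Answer: 45 45 40 41 41 41

Derivation:
step 1: append 31 -> window=[31] (not full yet)
step 2: append 45 -> window=[31, 45] (not full yet)
step 3: append 5 -> window=[31, 45, 5] (not full yet)
step 4: append 25 -> window=[31, 45, 5, 25] -> max=45
step 5: append 40 -> window=[45, 5, 25, 40] -> max=45
step 6: append 12 -> window=[5, 25, 40, 12] -> max=40
step 7: append 41 -> window=[25, 40, 12, 41] -> max=41
step 8: append 33 -> window=[40, 12, 41, 33] -> max=41
step 9: append 2 -> window=[12, 41, 33, 2] -> max=41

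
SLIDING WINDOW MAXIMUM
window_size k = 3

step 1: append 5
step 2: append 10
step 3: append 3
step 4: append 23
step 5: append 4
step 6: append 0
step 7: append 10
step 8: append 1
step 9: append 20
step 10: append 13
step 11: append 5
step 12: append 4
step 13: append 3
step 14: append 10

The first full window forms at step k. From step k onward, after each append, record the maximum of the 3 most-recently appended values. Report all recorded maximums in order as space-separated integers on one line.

Answer: 10 23 23 23 10 10 20 20 20 13 5 10

Derivation:
step 1: append 5 -> window=[5] (not full yet)
step 2: append 10 -> window=[5, 10] (not full yet)
step 3: append 3 -> window=[5, 10, 3] -> max=10
step 4: append 23 -> window=[10, 3, 23] -> max=23
step 5: append 4 -> window=[3, 23, 4] -> max=23
step 6: append 0 -> window=[23, 4, 0] -> max=23
step 7: append 10 -> window=[4, 0, 10] -> max=10
step 8: append 1 -> window=[0, 10, 1] -> max=10
step 9: append 20 -> window=[10, 1, 20] -> max=20
step 10: append 13 -> window=[1, 20, 13] -> max=20
step 11: append 5 -> window=[20, 13, 5] -> max=20
step 12: append 4 -> window=[13, 5, 4] -> max=13
step 13: append 3 -> window=[5, 4, 3] -> max=5
step 14: append 10 -> window=[4, 3, 10] -> max=10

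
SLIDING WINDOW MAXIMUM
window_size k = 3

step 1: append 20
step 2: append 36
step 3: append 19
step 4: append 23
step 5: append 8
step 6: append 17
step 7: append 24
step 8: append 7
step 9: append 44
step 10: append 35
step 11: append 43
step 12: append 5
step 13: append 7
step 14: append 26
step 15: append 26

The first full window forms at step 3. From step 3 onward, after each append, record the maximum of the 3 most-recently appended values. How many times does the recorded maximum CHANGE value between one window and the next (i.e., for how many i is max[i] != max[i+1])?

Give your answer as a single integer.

step 1: append 20 -> window=[20] (not full yet)
step 2: append 36 -> window=[20, 36] (not full yet)
step 3: append 19 -> window=[20, 36, 19] -> max=36
step 4: append 23 -> window=[36, 19, 23] -> max=36
step 5: append 8 -> window=[19, 23, 8] -> max=23
step 6: append 17 -> window=[23, 8, 17] -> max=23
step 7: append 24 -> window=[8, 17, 24] -> max=24
step 8: append 7 -> window=[17, 24, 7] -> max=24
step 9: append 44 -> window=[24, 7, 44] -> max=44
step 10: append 35 -> window=[7, 44, 35] -> max=44
step 11: append 43 -> window=[44, 35, 43] -> max=44
step 12: append 5 -> window=[35, 43, 5] -> max=43
step 13: append 7 -> window=[43, 5, 7] -> max=43
step 14: append 26 -> window=[5, 7, 26] -> max=26
step 15: append 26 -> window=[7, 26, 26] -> max=26
Recorded maximums: 36 36 23 23 24 24 44 44 44 43 43 26 26
Changes between consecutive maximums: 5

Answer: 5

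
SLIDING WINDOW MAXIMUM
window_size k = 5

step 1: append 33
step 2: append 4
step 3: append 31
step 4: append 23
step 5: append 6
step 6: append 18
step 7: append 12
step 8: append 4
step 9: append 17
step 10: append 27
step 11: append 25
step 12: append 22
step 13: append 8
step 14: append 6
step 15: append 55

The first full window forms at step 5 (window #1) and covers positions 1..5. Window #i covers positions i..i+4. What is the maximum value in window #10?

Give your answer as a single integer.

step 1: append 33 -> window=[33] (not full yet)
step 2: append 4 -> window=[33, 4] (not full yet)
step 3: append 31 -> window=[33, 4, 31] (not full yet)
step 4: append 23 -> window=[33, 4, 31, 23] (not full yet)
step 5: append 6 -> window=[33, 4, 31, 23, 6] -> max=33
step 6: append 18 -> window=[4, 31, 23, 6, 18] -> max=31
step 7: append 12 -> window=[31, 23, 6, 18, 12] -> max=31
step 8: append 4 -> window=[23, 6, 18, 12, 4] -> max=23
step 9: append 17 -> window=[6, 18, 12, 4, 17] -> max=18
step 10: append 27 -> window=[18, 12, 4, 17, 27] -> max=27
step 11: append 25 -> window=[12, 4, 17, 27, 25] -> max=27
step 12: append 22 -> window=[4, 17, 27, 25, 22] -> max=27
step 13: append 8 -> window=[17, 27, 25, 22, 8] -> max=27
step 14: append 6 -> window=[27, 25, 22, 8, 6] -> max=27
Window #10 max = 27

Answer: 27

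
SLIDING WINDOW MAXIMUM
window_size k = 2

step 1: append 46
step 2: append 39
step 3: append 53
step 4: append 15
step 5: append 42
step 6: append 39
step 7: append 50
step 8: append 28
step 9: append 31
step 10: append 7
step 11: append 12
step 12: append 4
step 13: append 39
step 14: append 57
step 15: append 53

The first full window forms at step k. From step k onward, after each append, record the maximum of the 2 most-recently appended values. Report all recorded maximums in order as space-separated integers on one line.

step 1: append 46 -> window=[46] (not full yet)
step 2: append 39 -> window=[46, 39] -> max=46
step 3: append 53 -> window=[39, 53] -> max=53
step 4: append 15 -> window=[53, 15] -> max=53
step 5: append 42 -> window=[15, 42] -> max=42
step 6: append 39 -> window=[42, 39] -> max=42
step 7: append 50 -> window=[39, 50] -> max=50
step 8: append 28 -> window=[50, 28] -> max=50
step 9: append 31 -> window=[28, 31] -> max=31
step 10: append 7 -> window=[31, 7] -> max=31
step 11: append 12 -> window=[7, 12] -> max=12
step 12: append 4 -> window=[12, 4] -> max=12
step 13: append 39 -> window=[4, 39] -> max=39
step 14: append 57 -> window=[39, 57] -> max=57
step 15: append 53 -> window=[57, 53] -> max=57

Answer: 46 53 53 42 42 50 50 31 31 12 12 39 57 57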